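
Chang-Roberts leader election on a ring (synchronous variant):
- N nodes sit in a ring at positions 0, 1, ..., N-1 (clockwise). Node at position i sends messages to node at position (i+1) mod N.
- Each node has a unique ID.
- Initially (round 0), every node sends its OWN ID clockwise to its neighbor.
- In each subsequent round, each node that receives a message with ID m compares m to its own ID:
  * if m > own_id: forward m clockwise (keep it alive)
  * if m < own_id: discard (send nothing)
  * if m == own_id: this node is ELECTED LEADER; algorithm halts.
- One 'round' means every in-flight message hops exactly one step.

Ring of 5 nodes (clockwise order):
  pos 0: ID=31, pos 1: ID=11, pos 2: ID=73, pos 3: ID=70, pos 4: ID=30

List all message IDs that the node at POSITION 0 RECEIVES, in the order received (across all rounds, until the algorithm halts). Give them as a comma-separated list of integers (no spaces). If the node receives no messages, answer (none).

Round 1: pos1(id11) recv 31: fwd; pos2(id73) recv 11: drop; pos3(id70) recv 73: fwd; pos4(id30) recv 70: fwd; pos0(id31) recv 30: drop
Round 2: pos2(id73) recv 31: drop; pos4(id30) recv 73: fwd; pos0(id31) recv 70: fwd
Round 3: pos0(id31) recv 73: fwd; pos1(id11) recv 70: fwd
Round 4: pos1(id11) recv 73: fwd; pos2(id73) recv 70: drop
Round 5: pos2(id73) recv 73: ELECTED

Answer: 30,70,73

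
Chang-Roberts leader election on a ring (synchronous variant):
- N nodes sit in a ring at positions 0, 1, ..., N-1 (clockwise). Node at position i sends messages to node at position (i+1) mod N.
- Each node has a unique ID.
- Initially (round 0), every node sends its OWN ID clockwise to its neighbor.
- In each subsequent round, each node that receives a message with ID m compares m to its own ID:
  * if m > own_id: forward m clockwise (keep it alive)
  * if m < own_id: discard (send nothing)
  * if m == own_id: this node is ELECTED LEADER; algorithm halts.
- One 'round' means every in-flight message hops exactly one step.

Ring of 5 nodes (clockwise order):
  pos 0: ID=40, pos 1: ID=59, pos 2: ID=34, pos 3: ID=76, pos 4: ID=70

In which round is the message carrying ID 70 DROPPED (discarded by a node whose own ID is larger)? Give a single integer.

Answer: 4

Derivation:
Round 1: pos1(id59) recv 40: drop; pos2(id34) recv 59: fwd; pos3(id76) recv 34: drop; pos4(id70) recv 76: fwd; pos0(id40) recv 70: fwd
Round 2: pos3(id76) recv 59: drop; pos0(id40) recv 76: fwd; pos1(id59) recv 70: fwd
Round 3: pos1(id59) recv 76: fwd; pos2(id34) recv 70: fwd
Round 4: pos2(id34) recv 76: fwd; pos3(id76) recv 70: drop
Round 5: pos3(id76) recv 76: ELECTED
Message ID 70 originates at pos 4; dropped at pos 3 in round 4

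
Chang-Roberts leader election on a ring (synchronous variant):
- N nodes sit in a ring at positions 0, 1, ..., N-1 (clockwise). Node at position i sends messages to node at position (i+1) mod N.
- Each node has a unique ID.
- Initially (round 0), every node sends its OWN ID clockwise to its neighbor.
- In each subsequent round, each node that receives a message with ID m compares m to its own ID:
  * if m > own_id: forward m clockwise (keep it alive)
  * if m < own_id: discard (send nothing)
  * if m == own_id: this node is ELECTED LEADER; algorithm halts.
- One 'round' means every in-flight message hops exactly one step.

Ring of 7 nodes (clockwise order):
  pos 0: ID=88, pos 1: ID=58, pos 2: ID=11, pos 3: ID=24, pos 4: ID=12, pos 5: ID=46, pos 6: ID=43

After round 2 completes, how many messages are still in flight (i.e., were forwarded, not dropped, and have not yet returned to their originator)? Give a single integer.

Round 1: pos1(id58) recv 88: fwd; pos2(id11) recv 58: fwd; pos3(id24) recv 11: drop; pos4(id12) recv 24: fwd; pos5(id46) recv 12: drop; pos6(id43) recv 46: fwd; pos0(id88) recv 43: drop
Round 2: pos2(id11) recv 88: fwd; pos3(id24) recv 58: fwd; pos5(id46) recv 24: drop; pos0(id88) recv 46: drop
After round 2: 2 messages still in flight

Answer: 2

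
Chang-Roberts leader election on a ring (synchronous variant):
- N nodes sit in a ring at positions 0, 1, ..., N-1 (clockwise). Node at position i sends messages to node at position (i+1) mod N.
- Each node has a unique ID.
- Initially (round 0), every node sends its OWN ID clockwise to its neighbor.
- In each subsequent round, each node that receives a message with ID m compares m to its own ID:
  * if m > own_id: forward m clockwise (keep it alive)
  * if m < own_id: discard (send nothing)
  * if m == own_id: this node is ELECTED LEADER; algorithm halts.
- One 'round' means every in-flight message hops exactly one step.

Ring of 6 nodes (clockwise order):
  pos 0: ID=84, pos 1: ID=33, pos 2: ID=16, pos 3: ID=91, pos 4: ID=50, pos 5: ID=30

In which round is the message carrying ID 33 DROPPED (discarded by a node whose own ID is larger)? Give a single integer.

Round 1: pos1(id33) recv 84: fwd; pos2(id16) recv 33: fwd; pos3(id91) recv 16: drop; pos4(id50) recv 91: fwd; pos5(id30) recv 50: fwd; pos0(id84) recv 30: drop
Round 2: pos2(id16) recv 84: fwd; pos3(id91) recv 33: drop; pos5(id30) recv 91: fwd; pos0(id84) recv 50: drop
Round 3: pos3(id91) recv 84: drop; pos0(id84) recv 91: fwd
Round 4: pos1(id33) recv 91: fwd
Round 5: pos2(id16) recv 91: fwd
Round 6: pos3(id91) recv 91: ELECTED
Message ID 33 originates at pos 1; dropped at pos 3 in round 2

Answer: 2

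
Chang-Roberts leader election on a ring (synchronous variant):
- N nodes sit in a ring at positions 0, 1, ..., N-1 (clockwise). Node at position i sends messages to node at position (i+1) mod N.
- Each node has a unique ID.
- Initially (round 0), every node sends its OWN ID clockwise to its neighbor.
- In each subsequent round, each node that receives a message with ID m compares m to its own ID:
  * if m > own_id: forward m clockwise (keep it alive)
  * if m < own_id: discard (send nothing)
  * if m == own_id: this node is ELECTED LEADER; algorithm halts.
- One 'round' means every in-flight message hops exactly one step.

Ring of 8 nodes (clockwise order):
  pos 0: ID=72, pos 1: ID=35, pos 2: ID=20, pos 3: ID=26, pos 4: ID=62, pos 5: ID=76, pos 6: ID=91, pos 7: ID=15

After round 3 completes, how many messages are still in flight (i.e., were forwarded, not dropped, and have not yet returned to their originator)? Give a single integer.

Answer: 2

Derivation:
Round 1: pos1(id35) recv 72: fwd; pos2(id20) recv 35: fwd; pos3(id26) recv 20: drop; pos4(id62) recv 26: drop; pos5(id76) recv 62: drop; pos6(id91) recv 76: drop; pos7(id15) recv 91: fwd; pos0(id72) recv 15: drop
Round 2: pos2(id20) recv 72: fwd; pos3(id26) recv 35: fwd; pos0(id72) recv 91: fwd
Round 3: pos3(id26) recv 72: fwd; pos4(id62) recv 35: drop; pos1(id35) recv 91: fwd
After round 3: 2 messages still in flight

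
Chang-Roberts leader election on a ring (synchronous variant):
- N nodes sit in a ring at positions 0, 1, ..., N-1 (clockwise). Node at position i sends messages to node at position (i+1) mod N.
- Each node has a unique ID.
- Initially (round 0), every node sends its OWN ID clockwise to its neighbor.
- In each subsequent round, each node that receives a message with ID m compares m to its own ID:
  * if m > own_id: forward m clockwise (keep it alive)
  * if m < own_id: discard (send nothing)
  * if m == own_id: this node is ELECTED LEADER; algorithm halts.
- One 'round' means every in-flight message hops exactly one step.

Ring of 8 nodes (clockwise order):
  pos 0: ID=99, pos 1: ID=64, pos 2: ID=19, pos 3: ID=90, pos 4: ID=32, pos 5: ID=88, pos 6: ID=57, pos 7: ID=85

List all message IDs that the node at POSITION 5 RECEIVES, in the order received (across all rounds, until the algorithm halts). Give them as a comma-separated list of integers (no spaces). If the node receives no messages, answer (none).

Answer: 32,90,99

Derivation:
Round 1: pos1(id64) recv 99: fwd; pos2(id19) recv 64: fwd; pos3(id90) recv 19: drop; pos4(id32) recv 90: fwd; pos5(id88) recv 32: drop; pos6(id57) recv 88: fwd; pos7(id85) recv 57: drop; pos0(id99) recv 85: drop
Round 2: pos2(id19) recv 99: fwd; pos3(id90) recv 64: drop; pos5(id88) recv 90: fwd; pos7(id85) recv 88: fwd
Round 3: pos3(id90) recv 99: fwd; pos6(id57) recv 90: fwd; pos0(id99) recv 88: drop
Round 4: pos4(id32) recv 99: fwd; pos7(id85) recv 90: fwd
Round 5: pos5(id88) recv 99: fwd; pos0(id99) recv 90: drop
Round 6: pos6(id57) recv 99: fwd
Round 7: pos7(id85) recv 99: fwd
Round 8: pos0(id99) recv 99: ELECTED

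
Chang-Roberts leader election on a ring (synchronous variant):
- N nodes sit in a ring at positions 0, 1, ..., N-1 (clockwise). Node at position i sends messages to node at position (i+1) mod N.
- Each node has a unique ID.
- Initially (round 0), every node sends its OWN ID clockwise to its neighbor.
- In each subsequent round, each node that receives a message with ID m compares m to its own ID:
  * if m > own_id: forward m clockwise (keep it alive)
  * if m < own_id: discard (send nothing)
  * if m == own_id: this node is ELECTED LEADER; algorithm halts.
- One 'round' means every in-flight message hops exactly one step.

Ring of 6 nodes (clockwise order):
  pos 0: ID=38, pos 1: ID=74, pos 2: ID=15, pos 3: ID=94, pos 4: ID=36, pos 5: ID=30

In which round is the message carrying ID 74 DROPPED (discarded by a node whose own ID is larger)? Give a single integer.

Answer: 2

Derivation:
Round 1: pos1(id74) recv 38: drop; pos2(id15) recv 74: fwd; pos3(id94) recv 15: drop; pos4(id36) recv 94: fwd; pos5(id30) recv 36: fwd; pos0(id38) recv 30: drop
Round 2: pos3(id94) recv 74: drop; pos5(id30) recv 94: fwd; pos0(id38) recv 36: drop
Round 3: pos0(id38) recv 94: fwd
Round 4: pos1(id74) recv 94: fwd
Round 5: pos2(id15) recv 94: fwd
Round 6: pos3(id94) recv 94: ELECTED
Message ID 74 originates at pos 1; dropped at pos 3 in round 2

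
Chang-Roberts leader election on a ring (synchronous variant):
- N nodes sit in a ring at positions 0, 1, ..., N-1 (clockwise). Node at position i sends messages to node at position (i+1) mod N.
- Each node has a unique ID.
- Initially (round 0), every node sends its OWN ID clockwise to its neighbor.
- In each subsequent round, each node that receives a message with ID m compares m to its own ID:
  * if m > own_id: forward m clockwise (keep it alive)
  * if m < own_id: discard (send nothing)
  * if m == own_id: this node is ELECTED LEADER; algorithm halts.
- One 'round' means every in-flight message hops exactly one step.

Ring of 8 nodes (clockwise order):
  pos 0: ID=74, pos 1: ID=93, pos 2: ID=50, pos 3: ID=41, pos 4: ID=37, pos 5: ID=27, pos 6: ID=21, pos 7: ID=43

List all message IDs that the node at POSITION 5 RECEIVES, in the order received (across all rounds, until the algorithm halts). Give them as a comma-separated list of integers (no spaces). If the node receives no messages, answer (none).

Round 1: pos1(id93) recv 74: drop; pos2(id50) recv 93: fwd; pos3(id41) recv 50: fwd; pos4(id37) recv 41: fwd; pos5(id27) recv 37: fwd; pos6(id21) recv 27: fwd; pos7(id43) recv 21: drop; pos0(id74) recv 43: drop
Round 2: pos3(id41) recv 93: fwd; pos4(id37) recv 50: fwd; pos5(id27) recv 41: fwd; pos6(id21) recv 37: fwd; pos7(id43) recv 27: drop
Round 3: pos4(id37) recv 93: fwd; pos5(id27) recv 50: fwd; pos6(id21) recv 41: fwd; pos7(id43) recv 37: drop
Round 4: pos5(id27) recv 93: fwd; pos6(id21) recv 50: fwd; pos7(id43) recv 41: drop
Round 5: pos6(id21) recv 93: fwd; pos7(id43) recv 50: fwd
Round 6: pos7(id43) recv 93: fwd; pos0(id74) recv 50: drop
Round 7: pos0(id74) recv 93: fwd
Round 8: pos1(id93) recv 93: ELECTED

Answer: 37,41,50,93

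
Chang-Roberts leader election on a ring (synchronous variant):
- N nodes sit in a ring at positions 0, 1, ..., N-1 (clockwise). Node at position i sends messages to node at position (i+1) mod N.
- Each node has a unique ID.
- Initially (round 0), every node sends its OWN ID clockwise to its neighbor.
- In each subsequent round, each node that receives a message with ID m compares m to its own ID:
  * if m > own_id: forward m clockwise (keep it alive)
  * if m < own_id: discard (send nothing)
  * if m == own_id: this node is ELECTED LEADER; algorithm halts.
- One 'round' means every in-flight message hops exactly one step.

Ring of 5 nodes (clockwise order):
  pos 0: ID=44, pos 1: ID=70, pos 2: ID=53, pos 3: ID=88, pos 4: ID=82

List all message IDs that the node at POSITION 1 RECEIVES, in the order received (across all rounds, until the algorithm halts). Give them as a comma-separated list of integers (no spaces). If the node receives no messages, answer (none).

Round 1: pos1(id70) recv 44: drop; pos2(id53) recv 70: fwd; pos3(id88) recv 53: drop; pos4(id82) recv 88: fwd; pos0(id44) recv 82: fwd
Round 2: pos3(id88) recv 70: drop; pos0(id44) recv 88: fwd; pos1(id70) recv 82: fwd
Round 3: pos1(id70) recv 88: fwd; pos2(id53) recv 82: fwd
Round 4: pos2(id53) recv 88: fwd; pos3(id88) recv 82: drop
Round 5: pos3(id88) recv 88: ELECTED

Answer: 44,82,88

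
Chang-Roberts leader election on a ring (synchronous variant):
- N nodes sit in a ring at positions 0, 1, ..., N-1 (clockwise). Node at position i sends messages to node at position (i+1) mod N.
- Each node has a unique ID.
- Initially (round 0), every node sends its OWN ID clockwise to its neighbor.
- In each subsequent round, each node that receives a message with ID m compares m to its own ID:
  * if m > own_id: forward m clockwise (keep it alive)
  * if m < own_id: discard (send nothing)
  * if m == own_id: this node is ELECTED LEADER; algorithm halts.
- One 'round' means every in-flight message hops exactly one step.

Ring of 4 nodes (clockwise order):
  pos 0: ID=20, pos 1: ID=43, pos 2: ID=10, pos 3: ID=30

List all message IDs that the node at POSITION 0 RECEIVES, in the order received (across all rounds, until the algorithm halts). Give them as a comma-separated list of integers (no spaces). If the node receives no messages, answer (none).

Answer: 30,43

Derivation:
Round 1: pos1(id43) recv 20: drop; pos2(id10) recv 43: fwd; pos3(id30) recv 10: drop; pos0(id20) recv 30: fwd
Round 2: pos3(id30) recv 43: fwd; pos1(id43) recv 30: drop
Round 3: pos0(id20) recv 43: fwd
Round 4: pos1(id43) recv 43: ELECTED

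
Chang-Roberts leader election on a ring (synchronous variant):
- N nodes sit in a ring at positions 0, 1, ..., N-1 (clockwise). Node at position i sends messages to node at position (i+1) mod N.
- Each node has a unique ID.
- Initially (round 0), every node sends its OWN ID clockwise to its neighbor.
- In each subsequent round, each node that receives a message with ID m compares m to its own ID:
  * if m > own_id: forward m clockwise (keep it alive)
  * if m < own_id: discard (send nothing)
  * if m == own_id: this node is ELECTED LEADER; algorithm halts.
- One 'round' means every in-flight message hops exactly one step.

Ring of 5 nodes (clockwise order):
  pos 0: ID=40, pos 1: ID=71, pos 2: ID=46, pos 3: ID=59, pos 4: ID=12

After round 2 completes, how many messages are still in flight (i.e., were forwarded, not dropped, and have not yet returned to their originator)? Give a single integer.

Round 1: pos1(id71) recv 40: drop; pos2(id46) recv 71: fwd; pos3(id59) recv 46: drop; pos4(id12) recv 59: fwd; pos0(id40) recv 12: drop
Round 2: pos3(id59) recv 71: fwd; pos0(id40) recv 59: fwd
After round 2: 2 messages still in flight

Answer: 2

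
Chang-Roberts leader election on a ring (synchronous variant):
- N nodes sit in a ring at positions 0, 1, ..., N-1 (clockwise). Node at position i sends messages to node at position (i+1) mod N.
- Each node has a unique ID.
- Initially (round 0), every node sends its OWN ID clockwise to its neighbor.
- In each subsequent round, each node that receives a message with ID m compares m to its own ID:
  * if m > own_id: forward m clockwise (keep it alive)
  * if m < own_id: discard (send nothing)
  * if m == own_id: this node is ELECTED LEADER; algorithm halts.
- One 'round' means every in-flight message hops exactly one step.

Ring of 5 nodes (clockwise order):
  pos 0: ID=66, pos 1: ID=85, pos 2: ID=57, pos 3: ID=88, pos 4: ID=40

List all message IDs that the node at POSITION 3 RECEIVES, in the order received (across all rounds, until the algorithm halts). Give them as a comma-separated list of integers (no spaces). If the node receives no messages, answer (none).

Answer: 57,85,88

Derivation:
Round 1: pos1(id85) recv 66: drop; pos2(id57) recv 85: fwd; pos3(id88) recv 57: drop; pos4(id40) recv 88: fwd; pos0(id66) recv 40: drop
Round 2: pos3(id88) recv 85: drop; pos0(id66) recv 88: fwd
Round 3: pos1(id85) recv 88: fwd
Round 4: pos2(id57) recv 88: fwd
Round 5: pos3(id88) recv 88: ELECTED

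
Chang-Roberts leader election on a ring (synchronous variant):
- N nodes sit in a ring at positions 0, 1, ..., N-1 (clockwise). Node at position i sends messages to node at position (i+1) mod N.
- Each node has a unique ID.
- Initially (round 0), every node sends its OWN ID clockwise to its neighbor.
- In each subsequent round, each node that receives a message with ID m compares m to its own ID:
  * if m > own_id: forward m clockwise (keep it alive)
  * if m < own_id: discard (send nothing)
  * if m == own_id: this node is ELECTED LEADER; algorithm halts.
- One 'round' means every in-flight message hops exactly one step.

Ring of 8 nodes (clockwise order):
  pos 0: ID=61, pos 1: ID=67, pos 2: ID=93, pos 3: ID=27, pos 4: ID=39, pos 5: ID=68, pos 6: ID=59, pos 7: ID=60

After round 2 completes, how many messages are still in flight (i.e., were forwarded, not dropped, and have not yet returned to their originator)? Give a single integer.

Answer: 2

Derivation:
Round 1: pos1(id67) recv 61: drop; pos2(id93) recv 67: drop; pos3(id27) recv 93: fwd; pos4(id39) recv 27: drop; pos5(id68) recv 39: drop; pos6(id59) recv 68: fwd; pos7(id60) recv 59: drop; pos0(id61) recv 60: drop
Round 2: pos4(id39) recv 93: fwd; pos7(id60) recv 68: fwd
After round 2: 2 messages still in flight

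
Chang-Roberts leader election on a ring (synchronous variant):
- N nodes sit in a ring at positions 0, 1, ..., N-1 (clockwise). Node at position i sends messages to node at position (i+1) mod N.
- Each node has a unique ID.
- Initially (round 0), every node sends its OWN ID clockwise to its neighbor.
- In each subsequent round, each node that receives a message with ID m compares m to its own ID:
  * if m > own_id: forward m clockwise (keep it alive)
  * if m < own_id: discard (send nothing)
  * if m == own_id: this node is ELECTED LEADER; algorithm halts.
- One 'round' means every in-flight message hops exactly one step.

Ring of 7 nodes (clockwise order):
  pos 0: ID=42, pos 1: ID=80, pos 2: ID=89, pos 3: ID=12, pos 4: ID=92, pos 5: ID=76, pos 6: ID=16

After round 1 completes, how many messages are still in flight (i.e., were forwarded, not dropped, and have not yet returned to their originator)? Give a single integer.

Round 1: pos1(id80) recv 42: drop; pos2(id89) recv 80: drop; pos3(id12) recv 89: fwd; pos4(id92) recv 12: drop; pos5(id76) recv 92: fwd; pos6(id16) recv 76: fwd; pos0(id42) recv 16: drop
After round 1: 3 messages still in flight

Answer: 3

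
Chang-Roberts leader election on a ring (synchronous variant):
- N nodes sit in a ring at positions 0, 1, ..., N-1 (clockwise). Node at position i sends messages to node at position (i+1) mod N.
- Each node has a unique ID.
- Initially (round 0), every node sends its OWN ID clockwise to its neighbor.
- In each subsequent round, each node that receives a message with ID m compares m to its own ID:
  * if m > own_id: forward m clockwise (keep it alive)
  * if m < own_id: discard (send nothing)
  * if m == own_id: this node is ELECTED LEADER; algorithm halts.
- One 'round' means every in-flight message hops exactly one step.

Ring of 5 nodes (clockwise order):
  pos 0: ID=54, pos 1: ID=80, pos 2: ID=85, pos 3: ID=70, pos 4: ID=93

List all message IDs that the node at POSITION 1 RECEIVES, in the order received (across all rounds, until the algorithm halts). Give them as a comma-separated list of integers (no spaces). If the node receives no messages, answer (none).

Answer: 54,93

Derivation:
Round 1: pos1(id80) recv 54: drop; pos2(id85) recv 80: drop; pos3(id70) recv 85: fwd; pos4(id93) recv 70: drop; pos0(id54) recv 93: fwd
Round 2: pos4(id93) recv 85: drop; pos1(id80) recv 93: fwd
Round 3: pos2(id85) recv 93: fwd
Round 4: pos3(id70) recv 93: fwd
Round 5: pos4(id93) recv 93: ELECTED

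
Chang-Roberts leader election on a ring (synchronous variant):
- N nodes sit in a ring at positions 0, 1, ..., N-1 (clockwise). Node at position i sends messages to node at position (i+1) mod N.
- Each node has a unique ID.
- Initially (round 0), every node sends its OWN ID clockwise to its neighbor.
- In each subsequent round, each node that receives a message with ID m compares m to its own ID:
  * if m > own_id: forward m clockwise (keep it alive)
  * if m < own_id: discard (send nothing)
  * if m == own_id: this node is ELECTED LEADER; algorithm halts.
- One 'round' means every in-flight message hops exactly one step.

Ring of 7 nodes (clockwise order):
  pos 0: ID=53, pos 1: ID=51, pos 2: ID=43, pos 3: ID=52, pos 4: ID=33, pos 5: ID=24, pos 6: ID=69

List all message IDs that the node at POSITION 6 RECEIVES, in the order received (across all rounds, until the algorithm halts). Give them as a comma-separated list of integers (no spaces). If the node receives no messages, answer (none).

Answer: 24,33,52,53,69

Derivation:
Round 1: pos1(id51) recv 53: fwd; pos2(id43) recv 51: fwd; pos3(id52) recv 43: drop; pos4(id33) recv 52: fwd; pos5(id24) recv 33: fwd; pos6(id69) recv 24: drop; pos0(id53) recv 69: fwd
Round 2: pos2(id43) recv 53: fwd; pos3(id52) recv 51: drop; pos5(id24) recv 52: fwd; pos6(id69) recv 33: drop; pos1(id51) recv 69: fwd
Round 3: pos3(id52) recv 53: fwd; pos6(id69) recv 52: drop; pos2(id43) recv 69: fwd
Round 4: pos4(id33) recv 53: fwd; pos3(id52) recv 69: fwd
Round 5: pos5(id24) recv 53: fwd; pos4(id33) recv 69: fwd
Round 6: pos6(id69) recv 53: drop; pos5(id24) recv 69: fwd
Round 7: pos6(id69) recv 69: ELECTED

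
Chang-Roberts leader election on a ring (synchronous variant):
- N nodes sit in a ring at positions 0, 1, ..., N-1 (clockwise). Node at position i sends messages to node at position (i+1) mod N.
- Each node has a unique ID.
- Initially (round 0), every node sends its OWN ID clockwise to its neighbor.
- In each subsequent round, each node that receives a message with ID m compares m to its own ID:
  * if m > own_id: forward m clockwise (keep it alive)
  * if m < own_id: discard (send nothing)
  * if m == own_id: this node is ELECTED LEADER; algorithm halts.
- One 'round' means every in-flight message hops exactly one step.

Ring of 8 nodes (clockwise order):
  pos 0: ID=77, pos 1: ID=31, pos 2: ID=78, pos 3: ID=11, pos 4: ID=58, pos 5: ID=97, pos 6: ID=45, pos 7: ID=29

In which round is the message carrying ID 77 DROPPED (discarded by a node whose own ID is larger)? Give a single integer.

Answer: 2

Derivation:
Round 1: pos1(id31) recv 77: fwd; pos2(id78) recv 31: drop; pos3(id11) recv 78: fwd; pos4(id58) recv 11: drop; pos5(id97) recv 58: drop; pos6(id45) recv 97: fwd; pos7(id29) recv 45: fwd; pos0(id77) recv 29: drop
Round 2: pos2(id78) recv 77: drop; pos4(id58) recv 78: fwd; pos7(id29) recv 97: fwd; pos0(id77) recv 45: drop
Round 3: pos5(id97) recv 78: drop; pos0(id77) recv 97: fwd
Round 4: pos1(id31) recv 97: fwd
Round 5: pos2(id78) recv 97: fwd
Round 6: pos3(id11) recv 97: fwd
Round 7: pos4(id58) recv 97: fwd
Round 8: pos5(id97) recv 97: ELECTED
Message ID 77 originates at pos 0; dropped at pos 2 in round 2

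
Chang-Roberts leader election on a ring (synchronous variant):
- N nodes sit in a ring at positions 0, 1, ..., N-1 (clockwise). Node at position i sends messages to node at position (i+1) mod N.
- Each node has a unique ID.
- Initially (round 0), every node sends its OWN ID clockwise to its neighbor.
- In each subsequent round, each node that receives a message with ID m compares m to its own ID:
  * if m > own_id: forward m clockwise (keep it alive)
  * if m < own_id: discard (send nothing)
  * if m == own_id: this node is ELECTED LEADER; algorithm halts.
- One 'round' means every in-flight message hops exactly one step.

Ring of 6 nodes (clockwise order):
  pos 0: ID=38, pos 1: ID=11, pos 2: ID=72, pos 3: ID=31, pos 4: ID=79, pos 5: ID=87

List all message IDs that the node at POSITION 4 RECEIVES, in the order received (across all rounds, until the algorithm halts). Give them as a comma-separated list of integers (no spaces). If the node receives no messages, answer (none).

Answer: 31,72,87

Derivation:
Round 1: pos1(id11) recv 38: fwd; pos2(id72) recv 11: drop; pos3(id31) recv 72: fwd; pos4(id79) recv 31: drop; pos5(id87) recv 79: drop; pos0(id38) recv 87: fwd
Round 2: pos2(id72) recv 38: drop; pos4(id79) recv 72: drop; pos1(id11) recv 87: fwd
Round 3: pos2(id72) recv 87: fwd
Round 4: pos3(id31) recv 87: fwd
Round 5: pos4(id79) recv 87: fwd
Round 6: pos5(id87) recv 87: ELECTED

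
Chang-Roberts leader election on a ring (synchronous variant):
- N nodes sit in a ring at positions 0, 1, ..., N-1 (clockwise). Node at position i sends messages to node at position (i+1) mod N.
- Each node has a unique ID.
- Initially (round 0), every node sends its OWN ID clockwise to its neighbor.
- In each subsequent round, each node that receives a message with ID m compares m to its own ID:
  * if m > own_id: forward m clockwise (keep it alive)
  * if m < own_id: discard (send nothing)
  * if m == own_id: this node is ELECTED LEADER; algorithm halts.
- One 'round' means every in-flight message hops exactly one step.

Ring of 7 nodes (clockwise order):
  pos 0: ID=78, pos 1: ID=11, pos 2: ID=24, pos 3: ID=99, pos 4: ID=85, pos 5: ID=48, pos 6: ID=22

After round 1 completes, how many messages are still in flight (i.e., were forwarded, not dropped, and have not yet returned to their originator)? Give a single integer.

Answer: 4

Derivation:
Round 1: pos1(id11) recv 78: fwd; pos2(id24) recv 11: drop; pos3(id99) recv 24: drop; pos4(id85) recv 99: fwd; pos5(id48) recv 85: fwd; pos6(id22) recv 48: fwd; pos0(id78) recv 22: drop
After round 1: 4 messages still in flight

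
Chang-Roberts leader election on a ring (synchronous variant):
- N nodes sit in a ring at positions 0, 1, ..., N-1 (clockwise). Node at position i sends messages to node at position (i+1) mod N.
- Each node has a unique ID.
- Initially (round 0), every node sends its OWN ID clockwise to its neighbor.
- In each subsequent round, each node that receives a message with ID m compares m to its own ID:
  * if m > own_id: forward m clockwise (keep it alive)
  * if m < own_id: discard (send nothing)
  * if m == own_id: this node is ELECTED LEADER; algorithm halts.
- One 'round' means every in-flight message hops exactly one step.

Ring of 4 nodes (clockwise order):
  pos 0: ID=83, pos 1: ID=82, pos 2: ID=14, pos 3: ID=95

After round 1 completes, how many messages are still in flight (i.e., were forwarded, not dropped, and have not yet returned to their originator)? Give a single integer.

Round 1: pos1(id82) recv 83: fwd; pos2(id14) recv 82: fwd; pos3(id95) recv 14: drop; pos0(id83) recv 95: fwd
After round 1: 3 messages still in flight

Answer: 3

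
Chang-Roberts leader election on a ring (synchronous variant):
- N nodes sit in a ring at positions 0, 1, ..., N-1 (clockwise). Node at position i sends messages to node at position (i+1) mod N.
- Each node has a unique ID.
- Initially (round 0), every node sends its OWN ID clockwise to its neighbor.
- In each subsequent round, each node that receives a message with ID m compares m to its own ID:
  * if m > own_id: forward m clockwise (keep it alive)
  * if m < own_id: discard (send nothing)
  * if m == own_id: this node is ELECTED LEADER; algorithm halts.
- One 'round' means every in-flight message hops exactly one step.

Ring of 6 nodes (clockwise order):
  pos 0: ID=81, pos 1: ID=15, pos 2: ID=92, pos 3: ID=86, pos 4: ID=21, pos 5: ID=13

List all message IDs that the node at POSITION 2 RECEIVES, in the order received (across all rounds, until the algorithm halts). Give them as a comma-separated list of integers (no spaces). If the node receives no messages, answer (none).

Round 1: pos1(id15) recv 81: fwd; pos2(id92) recv 15: drop; pos3(id86) recv 92: fwd; pos4(id21) recv 86: fwd; pos5(id13) recv 21: fwd; pos0(id81) recv 13: drop
Round 2: pos2(id92) recv 81: drop; pos4(id21) recv 92: fwd; pos5(id13) recv 86: fwd; pos0(id81) recv 21: drop
Round 3: pos5(id13) recv 92: fwd; pos0(id81) recv 86: fwd
Round 4: pos0(id81) recv 92: fwd; pos1(id15) recv 86: fwd
Round 5: pos1(id15) recv 92: fwd; pos2(id92) recv 86: drop
Round 6: pos2(id92) recv 92: ELECTED

Answer: 15,81,86,92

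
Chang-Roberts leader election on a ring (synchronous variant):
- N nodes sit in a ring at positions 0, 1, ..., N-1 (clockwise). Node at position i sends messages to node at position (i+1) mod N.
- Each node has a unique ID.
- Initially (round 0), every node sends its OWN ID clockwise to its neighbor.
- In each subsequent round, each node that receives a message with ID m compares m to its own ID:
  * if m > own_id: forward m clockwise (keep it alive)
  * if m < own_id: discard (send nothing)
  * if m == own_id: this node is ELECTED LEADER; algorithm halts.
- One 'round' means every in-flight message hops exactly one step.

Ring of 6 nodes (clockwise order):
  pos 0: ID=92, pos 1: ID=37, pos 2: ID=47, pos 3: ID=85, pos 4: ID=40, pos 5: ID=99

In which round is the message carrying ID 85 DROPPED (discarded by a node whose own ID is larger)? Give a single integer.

Answer: 2

Derivation:
Round 1: pos1(id37) recv 92: fwd; pos2(id47) recv 37: drop; pos3(id85) recv 47: drop; pos4(id40) recv 85: fwd; pos5(id99) recv 40: drop; pos0(id92) recv 99: fwd
Round 2: pos2(id47) recv 92: fwd; pos5(id99) recv 85: drop; pos1(id37) recv 99: fwd
Round 3: pos3(id85) recv 92: fwd; pos2(id47) recv 99: fwd
Round 4: pos4(id40) recv 92: fwd; pos3(id85) recv 99: fwd
Round 5: pos5(id99) recv 92: drop; pos4(id40) recv 99: fwd
Round 6: pos5(id99) recv 99: ELECTED
Message ID 85 originates at pos 3; dropped at pos 5 in round 2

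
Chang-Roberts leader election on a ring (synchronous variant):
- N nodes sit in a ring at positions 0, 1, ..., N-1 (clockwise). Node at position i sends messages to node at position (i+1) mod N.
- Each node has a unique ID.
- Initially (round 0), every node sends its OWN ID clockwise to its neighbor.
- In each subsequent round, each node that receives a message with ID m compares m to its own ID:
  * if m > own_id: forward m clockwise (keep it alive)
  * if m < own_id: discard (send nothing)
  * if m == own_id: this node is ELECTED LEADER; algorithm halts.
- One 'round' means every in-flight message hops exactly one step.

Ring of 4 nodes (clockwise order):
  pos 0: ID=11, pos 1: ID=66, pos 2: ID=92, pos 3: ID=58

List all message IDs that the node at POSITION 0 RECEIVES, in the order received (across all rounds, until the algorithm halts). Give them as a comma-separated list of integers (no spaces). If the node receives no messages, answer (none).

Answer: 58,92

Derivation:
Round 1: pos1(id66) recv 11: drop; pos2(id92) recv 66: drop; pos3(id58) recv 92: fwd; pos0(id11) recv 58: fwd
Round 2: pos0(id11) recv 92: fwd; pos1(id66) recv 58: drop
Round 3: pos1(id66) recv 92: fwd
Round 4: pos2(id92) recv 92: ELECTED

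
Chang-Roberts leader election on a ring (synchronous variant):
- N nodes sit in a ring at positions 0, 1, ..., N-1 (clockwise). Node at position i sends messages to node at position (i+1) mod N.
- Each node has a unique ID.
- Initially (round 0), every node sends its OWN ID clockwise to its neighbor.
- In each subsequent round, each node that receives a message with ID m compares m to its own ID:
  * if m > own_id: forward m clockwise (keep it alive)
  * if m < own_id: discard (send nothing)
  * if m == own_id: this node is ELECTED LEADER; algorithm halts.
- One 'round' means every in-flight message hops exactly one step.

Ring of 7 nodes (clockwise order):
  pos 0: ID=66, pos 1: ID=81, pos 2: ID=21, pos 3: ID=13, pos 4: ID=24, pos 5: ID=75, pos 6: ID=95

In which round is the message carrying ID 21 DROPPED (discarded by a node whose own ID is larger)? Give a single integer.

Answer: 2

Derivation:
Round 1: pos1(id81) recv 66: drop; pos2(id21) recv 81: fwd; pos3(id13) recv 21: fwd; pos4(id24) recv 13: drop; pos5(id75) recv 24: drop; pos6(id95) recv 75: drop; pos0(id66) recv 95: fwd
Round 2: pos3(id13) recv 81: fwd; pos4(id24) recv 21: drop; pos1(id81) recv 95: fwd
Round 3: pos4(id24) recv 81: fwd; pos2(id21) recv 95: fwd
Round 4: pos5(id75) recv 81: fwd; pos3(id13) recv 95: fwd
Round 5: pos6(id95) recv 81: drop; pos4(id24) recv 95: fwd
Round 6: pos5(id75) recv 95: fwd
Round 7: pos6(id95) recv 95: ELECTED
Message ID 21 originates at pos 2; dropped at pos 4 in round 2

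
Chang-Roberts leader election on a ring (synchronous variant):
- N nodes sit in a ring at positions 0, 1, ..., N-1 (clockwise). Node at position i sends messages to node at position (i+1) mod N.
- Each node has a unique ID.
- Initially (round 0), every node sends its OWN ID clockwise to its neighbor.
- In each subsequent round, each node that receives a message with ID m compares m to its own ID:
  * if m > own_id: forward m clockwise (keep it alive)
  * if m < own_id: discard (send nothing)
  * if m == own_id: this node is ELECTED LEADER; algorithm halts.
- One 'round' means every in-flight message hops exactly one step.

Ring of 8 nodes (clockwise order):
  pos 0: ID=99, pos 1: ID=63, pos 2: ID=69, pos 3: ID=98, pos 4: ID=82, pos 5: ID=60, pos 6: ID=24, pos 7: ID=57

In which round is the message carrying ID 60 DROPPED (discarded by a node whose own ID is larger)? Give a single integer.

Answer: 3

Derivation:
Round 1: pos1(id63) recv 99: fwd; pos2(id69) recv 63: drop; pos3(id98) recv 69: drop; pos4(id82) recv 98: fwd; pos5(id60) recv 82: fwd; pos6(id24) recv 60: fwd; pos7(id57) recv 24: drop; pos0(id99) recv 57: drop
Round 2: pos2(id69) recv 99: fwd; pos5(id60) recv 98: fwd; pos6(id24) recv 82: fwd; pos7(id57) recv 60: fwd
Round 3: pos3(id98) recv 99: fwd; pos6(id24) recv 98: fwd; pos7(id57) recv 82: fwd; pos0(id99) recv 60: drop
Round 4: pos4(id82) recv 99: fwd; pos7(id57) recv 98: fwd; pos0(id99) recv 82: drop
Round 5: pos5(id60) recv 99: fwd; pos0(id99) recv 98: drop
Round 6: pos6(id24) recv 99: fwd
Round 7: pos7(id57) recv 99: fwd
Round 8: pos0(id99) recv 99: ELECTED
Message ID 60 originates at pos 5; dropped at pos 0 in round 3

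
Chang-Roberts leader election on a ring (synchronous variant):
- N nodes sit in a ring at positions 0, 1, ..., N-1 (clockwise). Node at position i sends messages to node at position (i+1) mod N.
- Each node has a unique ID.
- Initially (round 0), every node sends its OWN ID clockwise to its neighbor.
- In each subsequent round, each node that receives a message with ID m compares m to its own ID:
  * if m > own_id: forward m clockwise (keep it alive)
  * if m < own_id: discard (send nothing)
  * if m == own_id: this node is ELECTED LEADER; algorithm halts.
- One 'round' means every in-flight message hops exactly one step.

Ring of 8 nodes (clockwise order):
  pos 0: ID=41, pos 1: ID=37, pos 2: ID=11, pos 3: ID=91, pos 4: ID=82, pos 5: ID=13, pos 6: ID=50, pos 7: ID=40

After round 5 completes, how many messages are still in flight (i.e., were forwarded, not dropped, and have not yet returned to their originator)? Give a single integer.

Round 1: pos1(id37) recv 41: fwd; pos2(id11) recv 37: fwd; pos3(id91) recv 11: drop; pos4(id82) recv 91: fwd; pos5(id13) recv 82: fwd; pos6(id50) recv 13: drop; pos7(id40) recv 50: fwd; pos0(id41) recv 40: drop
Round 2: pos2(id11) recv 41: fwd; pos3(id91) recv 37: drop; pos5(id13) recv 91: fwd; pos6(id50) recv 82: fwd; pos0(id41) recv 50: fwd
Round 3: pos3(id91) recv 41: drop; pos6(id50) recv 91: fwd; pos7(id40) recv 82: fwd; pos1(id37) recv 50: fwd
Round 4: pos7(id40) recv 91: fwd; pos0(id41) recv 82: fwd; pos2(id11) recv 50: fwd
Round 5: pos0(id41) recv 91: fwd; pos1(id37) recv 82: fwd; pos3(id91) recv 50: drop
After round 5: 2 messages still in flight

Answer: 2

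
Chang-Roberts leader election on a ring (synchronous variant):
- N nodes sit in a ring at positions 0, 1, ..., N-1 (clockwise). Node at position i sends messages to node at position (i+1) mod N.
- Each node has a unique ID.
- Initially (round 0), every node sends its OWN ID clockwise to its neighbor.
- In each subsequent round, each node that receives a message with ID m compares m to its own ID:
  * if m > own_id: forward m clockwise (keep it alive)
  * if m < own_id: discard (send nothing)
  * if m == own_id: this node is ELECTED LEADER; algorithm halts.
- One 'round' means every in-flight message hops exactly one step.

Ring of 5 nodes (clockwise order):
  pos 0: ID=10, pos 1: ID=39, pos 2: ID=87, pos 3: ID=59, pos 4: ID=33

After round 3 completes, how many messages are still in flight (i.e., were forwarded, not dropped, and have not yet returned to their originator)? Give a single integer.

Round 1: pos1(id39) recv 10: drop; pos2(id87) recv 39: drop; pos3(id59) recv 87: fwd; pos4(id33) recv 59: fwd; pos0(id10) recv 33: fwd
Round 2: pos4(id33) recv 87: fwd; pos0(id10) recv 59: fwd; pos1(id39) recv 33: drop
Round 3: pos0(id10) recv 87: fwd; pos1(id39) recv 59: fwd
After round 3: 2 messages still in flight

Answer: 2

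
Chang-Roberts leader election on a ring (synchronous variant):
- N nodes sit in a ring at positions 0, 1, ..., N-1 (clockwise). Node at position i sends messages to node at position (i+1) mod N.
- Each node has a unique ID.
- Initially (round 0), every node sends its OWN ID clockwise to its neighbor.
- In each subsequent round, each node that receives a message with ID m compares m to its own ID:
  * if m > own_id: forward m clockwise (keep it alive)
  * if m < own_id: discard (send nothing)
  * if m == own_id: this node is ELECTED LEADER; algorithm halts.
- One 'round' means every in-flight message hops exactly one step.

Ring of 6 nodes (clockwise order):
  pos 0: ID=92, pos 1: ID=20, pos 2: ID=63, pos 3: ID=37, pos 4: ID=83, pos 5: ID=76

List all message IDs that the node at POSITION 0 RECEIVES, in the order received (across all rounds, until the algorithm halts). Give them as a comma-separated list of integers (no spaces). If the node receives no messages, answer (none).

Round 1: pos1(id20) recv 92: fwd; pos2(id63) recv 20: drop; pos3(id37) recv 63: fwd; pos4(id83) recv 37: drop; pos5(id76) recv 83: fwd; pos0(id92) recv 76: drop
Round 2: pos2(id63) recv 92: fwd; pos4(id83) recv 63: drop; pos0(id92) recv 83: drop
Round 3: pos3(id37) recv 92: fwd
Round 4: pos4(id83) recv 92: fwd
Round 5: pos5(id76) recv 92: fwd
Round 6: pos0(id92) recv 92: ELECTED

Answer: 76,83,92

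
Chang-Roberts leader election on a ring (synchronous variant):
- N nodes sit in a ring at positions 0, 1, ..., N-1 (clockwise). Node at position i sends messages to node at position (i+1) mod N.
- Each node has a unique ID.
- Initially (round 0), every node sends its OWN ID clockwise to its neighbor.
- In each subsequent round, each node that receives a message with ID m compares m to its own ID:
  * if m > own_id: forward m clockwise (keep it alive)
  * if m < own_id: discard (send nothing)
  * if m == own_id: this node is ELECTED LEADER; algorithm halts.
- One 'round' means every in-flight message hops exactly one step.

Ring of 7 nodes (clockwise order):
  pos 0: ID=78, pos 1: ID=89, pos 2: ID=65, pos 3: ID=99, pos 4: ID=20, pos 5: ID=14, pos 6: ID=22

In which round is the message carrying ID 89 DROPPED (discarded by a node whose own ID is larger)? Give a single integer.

Round 1: pos1(id89) recv 78: drop; pos2(id65) recv 89: fwd; pos3(id99) recv 65: drop; pos4(id20) recv 99: fwd; pos5(id14) recv 20: fwd; pos6(id22) recv 14: drop; pos0(id78) recv 22: drop
Round 2: pos3(id99) recv 89: drop; pos5(id14) recv 99: fwd; pos6(id22) recv 20: drop
Round 3: pos6(id22) recv 99: fwd
Round 4: pos0(id78) recv 99: fwd
Round 5: pos1(id89) recv 99: fwd
Round 6: pos2(id65) recv 99: fwd
Round 7: pos3(id99) recv 99: ELECTED
Message ID 89 originates at pos 1; dropped at pos 3 in round 2

Answer: 2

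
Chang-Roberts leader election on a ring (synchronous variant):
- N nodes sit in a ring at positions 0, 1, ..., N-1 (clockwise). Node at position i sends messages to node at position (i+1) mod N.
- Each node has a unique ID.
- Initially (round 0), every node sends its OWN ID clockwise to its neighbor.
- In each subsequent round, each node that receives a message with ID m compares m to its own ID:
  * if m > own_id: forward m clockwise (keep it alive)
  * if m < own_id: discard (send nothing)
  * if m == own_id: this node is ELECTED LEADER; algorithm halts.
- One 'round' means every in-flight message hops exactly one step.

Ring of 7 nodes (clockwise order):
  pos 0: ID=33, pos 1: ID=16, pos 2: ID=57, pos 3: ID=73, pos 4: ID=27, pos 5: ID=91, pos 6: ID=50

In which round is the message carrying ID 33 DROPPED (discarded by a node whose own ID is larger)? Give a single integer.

Answer: 2

Derivation:
Round 1: pos1(id16) recv 33: fwd; pos2(id57) recv 16: drop; pos3(id73) recv 57: drop; pos4(id27) recv 73: fwd; pos5(id91) recv 27: drop; pos6(id50) recv 91: fwd; pos0(id33) recv 50: fwd
Round 2: pos2(id57) recv 33: drop; pos5(id91) recv 73: drop; pos0(id33) recv 91: fwd; pos1(id16) recv 50: fwd
Round 3: pos1(id16) recv 91: fwd; pos2(id57) recv 50: drop
Round 4: pos2(id57) recv 91: fwd
Round 5: pos3(id73) recv 91: fwd
Round 6: pos4(id27) recv 91: fwd
Round 7: pos5(id91) recv 91: ELECTED
Message ID 33 originates at pos 0; dropped at pos 2 in round 2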